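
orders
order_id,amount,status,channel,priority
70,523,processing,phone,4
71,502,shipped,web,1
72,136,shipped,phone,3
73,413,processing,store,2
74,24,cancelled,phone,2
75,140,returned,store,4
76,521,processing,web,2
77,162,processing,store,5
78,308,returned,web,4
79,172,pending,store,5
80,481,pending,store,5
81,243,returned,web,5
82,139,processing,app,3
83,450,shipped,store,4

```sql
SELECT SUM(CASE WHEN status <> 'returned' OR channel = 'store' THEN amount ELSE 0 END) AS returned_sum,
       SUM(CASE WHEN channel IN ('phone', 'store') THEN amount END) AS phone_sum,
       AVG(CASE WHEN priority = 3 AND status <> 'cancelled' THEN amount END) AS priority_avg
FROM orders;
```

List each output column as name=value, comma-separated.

[returned_sum: status <> 'returned' OR channel = 'store']
order_id=70: ✓ → 523
order_id=71: ✓ → 502
order_id=72: ✓ → 136
order_id=73: ✓ → 413
order_id=74: ✓ → 24
order_id=75: ✓ → 140
order_id=76: ✓ → 521
order_id=77: ✓ → 162
order_id=78: ✗
order_id=79: ✓ → 172
order_id=80: ✓ → 481
order_id=81: ✗
order_id=82: ✓ → 139
order_id=83: ✓ → 450
returned_sum = 523 + 502 + 136 + 413 + 24 + 140 + 521 + 162 + 172 + 481 + 139 + 450 = 3663
—
[phone_sum: channel IN ('phone', 'store')]
order_id=70: ✓ → 523
order_id=71: ✗
order_id=72: ✓ → 136
order_id=73: ✓ → 413
order_id=74: ✓ → 24
order_id=75: ✓ → 140
order_id=76: ✗
order_id=77: ✓ → 162
order_id=78: ✗
order_id=79: ✓ → 172
order_id=80: ✓ → 481
order_id=81: ✗
order_id=82: ✗
order_id=83: ✓ → 450
phone_sum = 523 + 136 + 413 + 24 + 140 + 162 + 172 + 481 + 450 = 2501
—
[priority_avg: priority = 3 AND status <> 'cancelled']
order_id=70: ✗
order_id=71: ✗
order_id=72: ✓ → 136
order_id=73: ✗
order_id=74: ✗
order_id=75: ✗
order_id=76: ✗
order_id=77: ✗
order_id=78: ✗
order_id=79: ✗
order_id=80: ✗
order_id=81: ✗
order_id=82: ✓ → 139
order_id=83: ✗
priority_avg = (136 + 139) / 2 = 137.5

returned_sum=3663, phone_sum=2501, priority_avg=137.5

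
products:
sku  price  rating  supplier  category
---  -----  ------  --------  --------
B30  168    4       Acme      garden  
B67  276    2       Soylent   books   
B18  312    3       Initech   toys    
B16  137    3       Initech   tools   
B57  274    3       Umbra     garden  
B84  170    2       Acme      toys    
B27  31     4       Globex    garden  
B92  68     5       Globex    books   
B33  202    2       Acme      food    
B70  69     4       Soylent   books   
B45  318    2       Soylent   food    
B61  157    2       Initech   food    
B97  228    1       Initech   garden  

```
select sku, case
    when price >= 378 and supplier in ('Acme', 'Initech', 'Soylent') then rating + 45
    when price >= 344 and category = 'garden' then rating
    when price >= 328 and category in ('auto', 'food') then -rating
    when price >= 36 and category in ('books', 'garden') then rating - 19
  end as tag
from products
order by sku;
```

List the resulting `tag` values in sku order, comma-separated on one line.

sku=B16: (no match → NULL) → NULL
sku=B18: (no match → NULL) → NULL
sku=B27: (no match → NULL) → NULL
sku=B30: price >= 36 and category in ('books', 'garden') → -15
sku=B33: (no match → NULL) → NULL
sku=B45: (no match → NULL) → NULL
sku=B57: price >= 36 and category in ('books', 'garden') → -16
sku=B61: (no match → NULL) → NULL
sku=B67: price >= 36 and category in ('books', 'garden') → -17
sku=B70: price >= 36 and category in ('books', 'garden') → -15
sku=B84: (no match → NULL) → NULL
sku=B92: price >= 36 and category in ('books', 'garden') → -14
sku=B97: price >= 36 and category in ('books', 'garden') → -18

NULL, NULL, NULL, -15, NULL, NULL, -16, NULL, -17, -15, NULL, -14, -18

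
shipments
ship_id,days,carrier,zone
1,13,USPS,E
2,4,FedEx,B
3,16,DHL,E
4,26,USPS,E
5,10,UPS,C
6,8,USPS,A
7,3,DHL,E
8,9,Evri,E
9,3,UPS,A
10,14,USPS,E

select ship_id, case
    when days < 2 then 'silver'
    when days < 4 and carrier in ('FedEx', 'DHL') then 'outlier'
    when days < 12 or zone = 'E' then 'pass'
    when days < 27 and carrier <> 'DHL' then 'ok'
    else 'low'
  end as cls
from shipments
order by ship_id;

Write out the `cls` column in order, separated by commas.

pass, pass, pass, pass, pass, pass, outlier, pass, pass, pass

ship_id=1: days < 12 or zone = 'E' → pass
ship_id=2: days < 12 or zone = 'E' → pass
ship_id=3: days < 12 or zone = 'E' → pass
ship_id=4: days < 12 or zone = 'E' → pass
ship_id=5: days < 12 or zone = 'E' → pass
ship_id=6: days < 12 or zone = 'E' → pass
ship_id=7: days < 4 and carrier in ('FedEx', 'DHL') → outlier
ship_id=8: days < 12 or zone = 'E' → pass
ship_id=9: days < 12 or zone = 'E' → pass
ship_id=10: days < 12 or zone = 'E' → pass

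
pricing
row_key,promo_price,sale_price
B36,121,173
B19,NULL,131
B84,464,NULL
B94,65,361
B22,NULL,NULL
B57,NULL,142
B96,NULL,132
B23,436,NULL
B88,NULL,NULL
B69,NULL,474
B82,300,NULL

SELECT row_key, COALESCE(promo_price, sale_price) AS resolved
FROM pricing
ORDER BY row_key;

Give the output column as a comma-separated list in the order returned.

131, NULL, 436, 121, 142, 474, 300, 464, NULL, 65, 132

row_key=B19: promo_price=NULL, sale_price=131 → 131
row_key=B22: promo_price=NULL, sale_price=NULL (all NULL) → NULL
row_key=B23: promo_price=436 → 436
row_key=B36: promo_price=121 → 121
row_key=B57: promo_price=NULL, sale_price=142 → 142
row_key=B69: promo_price=NULL, sale_price=474 → 474
row_key=B82: promo_price=300 → 300
row_key=B84: promo_price=464 → 464
row_key=B88: promo_price=NULL, sale_price=NULL (all NULL) → NULL
row_key=B94: promo_price=65 → 65
row_key=B96: promo_price=NULL, sale_price=132 → 132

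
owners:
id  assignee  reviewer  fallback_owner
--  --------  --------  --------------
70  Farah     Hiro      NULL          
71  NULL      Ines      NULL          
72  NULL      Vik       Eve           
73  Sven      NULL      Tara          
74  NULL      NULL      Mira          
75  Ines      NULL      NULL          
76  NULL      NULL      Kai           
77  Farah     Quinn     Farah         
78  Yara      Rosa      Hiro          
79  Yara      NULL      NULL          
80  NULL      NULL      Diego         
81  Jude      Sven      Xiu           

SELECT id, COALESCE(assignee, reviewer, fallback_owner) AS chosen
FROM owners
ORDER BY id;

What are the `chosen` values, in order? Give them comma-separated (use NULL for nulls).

Farah, Ines, Vik, Sven, Mira, Ines, Kai, Farah, Yara, Yara, Diego, Jude

id=70: assignee=Farah → Farah
id=71: assignee=NULL, reviewer=Ines → Ines
id=72: assignee=NULL, reviewer=Vik → Vik
id=73: assignee=Sven → Sven
id=74: assignee=NULL, reviewer=NULL, fallback_owner=Mira → Mira
id=75: assignee=Ines → Ines
id=76: assignee=NULL, reviewer=NULL, fallback_owner=Kai → Kai
id=77: assignee=Farah → Farah
id=78: assignee=Yara → Yara
id=79: assignee=Yara → Yara
id=80: assignee=NULL, reviewer=NULL, fallback_owner=Diego → Diego
id=81: assignee=Jude → Jude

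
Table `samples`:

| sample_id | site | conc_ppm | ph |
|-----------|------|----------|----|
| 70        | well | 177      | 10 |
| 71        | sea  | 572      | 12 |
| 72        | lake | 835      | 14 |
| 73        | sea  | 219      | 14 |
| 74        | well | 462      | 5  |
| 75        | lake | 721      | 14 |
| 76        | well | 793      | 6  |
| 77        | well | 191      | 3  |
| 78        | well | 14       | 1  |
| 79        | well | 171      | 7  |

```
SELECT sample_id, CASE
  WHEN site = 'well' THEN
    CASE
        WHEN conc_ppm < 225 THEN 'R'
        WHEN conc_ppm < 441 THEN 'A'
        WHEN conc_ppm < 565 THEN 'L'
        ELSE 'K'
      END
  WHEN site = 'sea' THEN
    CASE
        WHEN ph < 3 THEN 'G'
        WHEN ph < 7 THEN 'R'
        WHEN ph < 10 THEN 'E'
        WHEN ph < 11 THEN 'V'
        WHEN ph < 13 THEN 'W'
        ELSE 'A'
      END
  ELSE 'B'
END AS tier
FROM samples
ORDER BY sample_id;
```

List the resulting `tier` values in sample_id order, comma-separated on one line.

sample_id=70: site='well' → inner[conc_ppm < 225] → R
sample_id=71: site='sea' → inner[ph < 13] → W
sample_id=72: site='lake' → outer ELSE → B
sample_id=73: site='sea' → inner[ELSE] → A
sample_id=74: site='well' → inner[conc_ppm < 565] → L
sample_id=75: site='lake' → outer ELSE → B
sample_id=76: site='well' → inner[ELSE] → K
sample_id=77: site='well' → inner[conc_ppm < 225] → R
sample_id=78: site='well' → inner[conc_ppm < 225] → R
sample_id=79: site='well' → inner[conc_ppm < 225] → R

R, W, B, A, L, B, K, R, R, R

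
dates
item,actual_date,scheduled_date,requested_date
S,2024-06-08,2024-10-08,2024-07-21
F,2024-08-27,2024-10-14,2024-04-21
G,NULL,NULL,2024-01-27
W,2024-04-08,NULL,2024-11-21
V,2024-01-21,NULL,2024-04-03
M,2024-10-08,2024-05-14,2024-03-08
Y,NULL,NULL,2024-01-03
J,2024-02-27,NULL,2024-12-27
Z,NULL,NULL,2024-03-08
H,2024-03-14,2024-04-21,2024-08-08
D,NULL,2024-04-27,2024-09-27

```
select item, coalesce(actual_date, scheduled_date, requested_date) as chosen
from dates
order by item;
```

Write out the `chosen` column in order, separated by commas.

item=D: actual_date=NULL, scheduled_date=2024-04-27 → 2024-04-27
item=F: actual_date=2024-08-27 → 2024-08-27
item=G: actual_date=NULL, scheduled_date=NULL, requested_date=2024-01-27 → 2024-01-27
item=H: actual_date=2024-03-14 → 2024-03-14
item=J: actual_date=2024-02-27 → 2024-02-27
item=M: actual_date=2024-10-08 → 2024-10-08
item=S: actual_date=2024-06-08 → 2024-06-08
item=V: actual_date=2024-01-21 → 2024-01-21
item=W: actual_date=2024-04-08 → 2024-04-08
item=Y: actual_date=NULL, scheduled_date=NULL, requested_date=2024-01-03 → 2024-01-03
item=Z: actual_date=NULL, scheduled_date=NULL, requested_date=2024-03-08 → 2024-03-08

2024-04-27, 2024-08-27, 2024-01-27, 2024-03-14, 2024-02-27, 2024-10-08, 2024-06-08, 2024-01-21, 2024-04-08, 2024-01-03, 2024-03-08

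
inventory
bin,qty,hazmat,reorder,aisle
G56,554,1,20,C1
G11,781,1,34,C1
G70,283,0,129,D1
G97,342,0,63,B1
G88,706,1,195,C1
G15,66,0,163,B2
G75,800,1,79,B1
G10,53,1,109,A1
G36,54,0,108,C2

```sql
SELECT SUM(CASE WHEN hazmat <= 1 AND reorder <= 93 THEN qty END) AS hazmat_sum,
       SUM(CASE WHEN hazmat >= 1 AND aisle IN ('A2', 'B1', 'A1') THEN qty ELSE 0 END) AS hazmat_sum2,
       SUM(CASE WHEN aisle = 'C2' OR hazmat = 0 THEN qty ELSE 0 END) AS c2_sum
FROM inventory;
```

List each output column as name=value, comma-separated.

hazmat_sum=2477, hazmat_sum2=853, c2_sum=745

[hazmat_sum: hazmat <= 1 AND reorder <= 93]
bin=G56: ✓ → 554
bin=G11: ✓ → 781
bin=G70: ✗
bin=G97: ✓ → 342
bin=G88: ✗
bin=G15: ✗
bin=G75: ✓ → 800
bin=G10: ✗
bin=G36: ✗
hazmat_sum = 554 + 781 + 342 + 800 = 2477
—
[hazmat_sum2: hazmat >= 1 AND aisle IN ('A2', 'B1', 'A1')]
bin=G56: ✗
bin=G11: ✗
bin=G70: ✗
bin=G97: ✗
bin=G88: ✗
bin=G15: ✗
bin=G75: ✓ → 800
bin=G10: ✓ → 53
bin=G36: ✗
hazmat_sum2 = 800 + 53 = 853
—
[c2_sum: aisle = 'C2' OR hazmat = 0]
bin=G56: ✗
bin=G11: ✗
bin=G70: ✓ → 283
bin=G97: ✓ → 342
bin=G88: ✗
bin=G15: ✓ → 66
bin=G75: ✗
bin=G10: ✗
bin=G36: ✓ → 54
c2_sum = 283 + 342 + 66 + 54 = 745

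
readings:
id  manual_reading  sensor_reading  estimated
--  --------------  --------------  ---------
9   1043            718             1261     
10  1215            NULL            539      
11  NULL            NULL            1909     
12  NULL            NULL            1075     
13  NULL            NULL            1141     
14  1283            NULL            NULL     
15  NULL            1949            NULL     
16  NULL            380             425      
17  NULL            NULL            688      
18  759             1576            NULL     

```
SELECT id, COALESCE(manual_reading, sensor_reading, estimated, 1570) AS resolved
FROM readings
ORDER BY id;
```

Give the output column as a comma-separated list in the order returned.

id=9: manual_reading=1043 → 1043
id=10: manual_reading=1215 → 1215
id=11: manual_reading=NULL, sensor_reading=NULL, estimated=1909 → 1909
id=12: manual_reading=NULL, sensor_reading=NULL, estimated=1075 → 1075
id=13: manual_reading=NULL, sensor_reading=NULL, estimated=1141 → 1141
id=14: manual_reading=1283 → 1283
id=15: manual_reading=NULL, sensor_reading=1949 → 1949
id=16: manual_reading=NULL, sensor_reading=380 → 380
id=17: manual_reading=NULL, sensor_reading=NULL, estimated=688 → 688
id=18: manual_reading=759 → 759

1043, 1215, 1909, 1075, 1141, 1283, 1949, 380, 688, 759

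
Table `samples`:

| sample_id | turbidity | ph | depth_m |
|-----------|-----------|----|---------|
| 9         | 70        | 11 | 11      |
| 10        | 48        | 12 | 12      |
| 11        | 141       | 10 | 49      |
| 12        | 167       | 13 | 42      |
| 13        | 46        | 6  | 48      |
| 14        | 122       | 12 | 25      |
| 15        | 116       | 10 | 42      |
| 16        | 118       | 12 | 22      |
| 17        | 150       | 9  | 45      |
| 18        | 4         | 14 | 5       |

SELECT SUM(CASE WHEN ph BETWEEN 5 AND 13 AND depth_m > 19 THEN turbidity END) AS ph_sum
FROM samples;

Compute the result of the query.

860

sample_id=9: ✗
sample_id=10: ✗
sample_id=11: ✓ → 141
sample_id=12: ✓ → 167
sample_id=13: ✓ → 46
sample_id=14: ✓ → 122
sample_id=15: ✓ → 116
sample_id=16: ✓ → 118
sample_id=17: ✓ → 150
sample_id=18: ✗
ph_sum = 141 + 167 + 46 + 122 + 116 + 118 + 150 = 860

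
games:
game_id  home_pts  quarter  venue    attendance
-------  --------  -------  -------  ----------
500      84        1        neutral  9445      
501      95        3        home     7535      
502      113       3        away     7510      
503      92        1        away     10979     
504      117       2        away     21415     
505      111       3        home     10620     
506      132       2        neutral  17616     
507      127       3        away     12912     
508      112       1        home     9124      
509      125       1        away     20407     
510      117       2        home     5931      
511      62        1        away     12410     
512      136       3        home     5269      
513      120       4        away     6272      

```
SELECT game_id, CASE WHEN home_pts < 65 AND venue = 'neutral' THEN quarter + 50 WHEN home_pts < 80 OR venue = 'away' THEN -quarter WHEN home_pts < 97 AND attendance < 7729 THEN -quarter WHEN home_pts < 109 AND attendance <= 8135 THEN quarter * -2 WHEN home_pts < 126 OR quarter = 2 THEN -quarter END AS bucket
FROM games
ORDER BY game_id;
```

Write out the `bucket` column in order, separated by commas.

-1, -3, -3, -1, -2, -3, -2, -3, -1, -1, -2, -1, NULL, -4

game_id=500: home_pts < 126 OR quarter = 2 → -1
game_id=501: home_pts < 97 AND attendance < 7729 → -3
game_id=502: home_pts < 80 OR venue = 'away' → -3
game_id=503: home_pts < 80 OR venue = 'away' → -1
game_id=504: home_pts < 80 OR venue = 'away' → -2
game_id=505: home_pts < 126 OR quarter = 2 → -3
game_id=506: home_pts < 126 OR quarter = 2 → -2
game_id=507: home_pts < 80 OR venue = 'away' → -3
game_id=508: home_pts < 126 OR quarter = 2 → -1
game_id=509: home_pts < 80 OR venue = 'away' → -1
game_id=510: home_pts < 126 OR quarter = 2 → -2
game_id=511: home_pts < 80 OR venue = 'away' → -1
game_id=512: (no match → NULL) → NULL
game_id=513: home_pts < 80 OR venue = 'away' → -4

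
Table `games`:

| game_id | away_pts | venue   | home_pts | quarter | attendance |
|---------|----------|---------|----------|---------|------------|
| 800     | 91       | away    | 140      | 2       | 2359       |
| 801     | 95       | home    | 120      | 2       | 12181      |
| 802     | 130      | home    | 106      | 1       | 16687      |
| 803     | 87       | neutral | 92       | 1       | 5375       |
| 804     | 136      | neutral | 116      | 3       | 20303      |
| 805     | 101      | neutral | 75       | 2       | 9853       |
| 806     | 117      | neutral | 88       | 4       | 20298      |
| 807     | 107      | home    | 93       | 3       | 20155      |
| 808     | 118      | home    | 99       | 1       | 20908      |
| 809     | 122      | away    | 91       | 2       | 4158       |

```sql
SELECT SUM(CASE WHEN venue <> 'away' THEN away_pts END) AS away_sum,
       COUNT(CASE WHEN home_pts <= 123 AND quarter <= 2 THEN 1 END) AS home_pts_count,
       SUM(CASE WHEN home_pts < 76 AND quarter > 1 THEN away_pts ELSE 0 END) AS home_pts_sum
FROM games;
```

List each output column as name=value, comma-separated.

away_sum=891, home_pts_count=6, home_pts_sum=101

[away_sum: venue <> 'away']
game_id=800: ✗
game_id=801: ✓ → 95
game_id=802: ✓ → 130
game_id=803: ✓ → 87
game_id=804: ✓ → 136
game_id=805: ✓ → 101
game_id=806: ✓ → 117
game_id=807: ✓ → 107
game_id=808: ✓ → 118
game_id=809: ✗
away_sum = 95 + 130 + 87 + 136 + 101 + 117 + 107 + 118 = 891
—
[home_pts_count: home_pts <= 123 AND quarter <= 2]
game_id=800: ✗
game_id=801: ✓ → 1
game_id=802: ✓ → 1
game_id=803: ✓ → 1
game_id=804: ✗
game_id=805: ✓ → 1
game_id=806: ✗
game_id=807: ✗
game_id=808: ✓ → 1
game_id=809: ✓ → 1
home_pts_count = COUNT(1, 1, 1, 1, 1, 1) = 6
—
[home_pts_sum: home_pts < 76 AND quarter > 1]
game_id=800: ✗
game_id=801: ✗
game_id=802: ✗
game_id=803: ✗
game_id=804: ✗
game_id=805: ✓ → 101
game_id=806: ✗
game_id=807: ✗
game_id=808: ✗
game_id=809: ✗
home_pts_sum = 101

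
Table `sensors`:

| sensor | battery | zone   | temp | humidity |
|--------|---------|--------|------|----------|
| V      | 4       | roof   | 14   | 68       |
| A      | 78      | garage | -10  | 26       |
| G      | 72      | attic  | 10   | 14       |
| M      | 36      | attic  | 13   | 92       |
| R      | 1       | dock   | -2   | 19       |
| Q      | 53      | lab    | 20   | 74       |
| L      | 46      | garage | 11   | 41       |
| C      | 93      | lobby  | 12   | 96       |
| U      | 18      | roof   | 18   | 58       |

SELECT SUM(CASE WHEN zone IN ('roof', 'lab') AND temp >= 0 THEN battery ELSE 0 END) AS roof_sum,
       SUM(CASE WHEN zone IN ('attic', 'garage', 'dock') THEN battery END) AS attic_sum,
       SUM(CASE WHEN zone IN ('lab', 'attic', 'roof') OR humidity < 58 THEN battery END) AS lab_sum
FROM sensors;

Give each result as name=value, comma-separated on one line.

[roof_sum: zone IN ('roof', 'lab') AND temp >= 0]
sensor=V: ✓ → 4
sensor=A: ✗
sensor=G: ✗
sensor=M: ✗
sensor=R: ✗
sensor=Q: ✓ → 53
sensor=L: ✗
sensor=C: ✗
sensor=U: ✓ → 18
roof_sum = 4 + 53 + 18 = 75
—
[attic_sum: zone IN ('attic', 'garage', 'dock')]
sensor=V: ✗
sensor=A: ✓ → 78
sensor=G: ✓ → 72
sensor=M: ✓ → 36
sensor=R: ✓ → 1
sensor=Q: ✗
sensor=L: ✓ → 46
sensor=C: ✗
sensor=U: ✗
attic_sum = 78 + 72 + 36 + 1 + 46 = 233
—
[lab_sum: zone IN ('lab', 'attic', 'roof') OR humidity < 58]
sensor=V: ✓ → 4
sensor=A: ✓ → 78
sensor=G: ✓ → 72
sensor=M: ✓ → 36
sensor=R: ✓ → 1
sensor=Q: ✓ → 53
sensor=L: ✓ → 46
sensor=C: ✗
sensor=U: ✓ → 18
lab_sum = 4 + 78 + 72 + 36 + 1 + 53 + 46 + 18 = 308

roof_sum=75, attic_sum=233, lab_sum=308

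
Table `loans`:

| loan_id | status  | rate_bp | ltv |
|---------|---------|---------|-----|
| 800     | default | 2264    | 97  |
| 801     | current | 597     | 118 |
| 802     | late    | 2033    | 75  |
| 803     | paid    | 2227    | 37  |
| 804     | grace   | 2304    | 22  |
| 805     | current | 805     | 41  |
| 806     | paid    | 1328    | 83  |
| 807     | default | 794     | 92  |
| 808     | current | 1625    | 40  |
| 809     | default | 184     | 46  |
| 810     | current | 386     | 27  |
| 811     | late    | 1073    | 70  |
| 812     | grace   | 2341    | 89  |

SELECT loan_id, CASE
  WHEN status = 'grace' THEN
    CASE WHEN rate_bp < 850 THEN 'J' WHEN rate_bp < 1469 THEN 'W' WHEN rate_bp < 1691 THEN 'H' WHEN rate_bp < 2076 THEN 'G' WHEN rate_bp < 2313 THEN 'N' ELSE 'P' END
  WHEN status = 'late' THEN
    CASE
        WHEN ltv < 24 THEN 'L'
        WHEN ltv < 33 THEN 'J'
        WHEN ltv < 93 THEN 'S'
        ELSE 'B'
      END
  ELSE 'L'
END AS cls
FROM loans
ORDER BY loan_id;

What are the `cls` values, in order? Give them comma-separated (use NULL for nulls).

L, L, S, L, N, L, L, L, L, L, L, S, P

loan_id=800: status='default' → outer ELSE → L
loan_id=801: status='current' → outer ELSE → L
loan_id=802: status='late' → inner[ltv < 93] → S
loan_id=803: status='paid' → outer ELSE → L
loan_id=804: status='grace' → inner[rate_bp < 2313] → N
loan_id=805: status='current' → outer ELSE → L
loan_id=806: status='paid' → outer ELSE → L
loan_id=807: status='default' → outer ELSE → L
loan_id=808: status='current' → outer ELSE → L
loan_id=809: status='default' → outer ELSE → L
loan_id=810: status='current' → outer ELSE → L
loan_id=811: status='late' → inner[ltv < 93] → S
loan_id=812: status='grace' → inner[ELSE] → P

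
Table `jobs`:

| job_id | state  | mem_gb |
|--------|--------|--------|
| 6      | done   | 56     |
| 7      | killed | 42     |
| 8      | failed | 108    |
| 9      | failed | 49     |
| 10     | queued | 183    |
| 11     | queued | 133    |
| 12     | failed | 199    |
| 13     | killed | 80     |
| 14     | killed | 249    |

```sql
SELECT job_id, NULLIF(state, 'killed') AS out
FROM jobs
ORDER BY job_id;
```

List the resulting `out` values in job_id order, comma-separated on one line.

done, NULL, failed, failed, queued, queued, failed, NULL, NULL

job_id=6: state=done vs killed: differ → done
job_id=7: state=killed vs killed: equal → NULL
job_id=8: state=failed vs killed: differ → failed
job_id=9: state=failed vs killed: differ → failed
job_id=10: state=queued vs killed: differ → queued
job_id=11: state=queued vs killed: differ → queued
job_id=12: state=failed vs killed: differ → failed
job_id=13: state=killed vs killed: equal → NULL
job_id=14: state=killed vs killed: equal → NULL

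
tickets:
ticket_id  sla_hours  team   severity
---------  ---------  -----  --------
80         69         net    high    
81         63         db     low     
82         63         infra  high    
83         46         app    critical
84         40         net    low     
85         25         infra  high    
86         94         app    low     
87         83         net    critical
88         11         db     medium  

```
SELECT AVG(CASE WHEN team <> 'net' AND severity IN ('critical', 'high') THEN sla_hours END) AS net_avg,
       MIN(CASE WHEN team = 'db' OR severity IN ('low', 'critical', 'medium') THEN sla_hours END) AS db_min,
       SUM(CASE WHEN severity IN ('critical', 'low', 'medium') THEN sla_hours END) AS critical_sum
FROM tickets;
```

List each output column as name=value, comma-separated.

net_avg=44.6666666667, db_min=11, critical_sum=337

[net_avg: team <> 'net' AND severity IN ('critical', 'high')]
ticket_id=80: ✗
ticket_id=81: ✗
ticket_id=82: ✓ → 63
ticket_id=83: ✓ → 46
ticket_id=84: ✗
ticket_id=85: ✓ → 25
ticket_id=86: ✗
ticket_id=87: ✗
ticket_id=88: ✗
net_avg = (63 + 46 + 25) / 3 = 44.6666666667
—
[db_min: team = 'db' OR severity IN ('low', 'critical', 'medium')]
ticket_id=80: ✗
ticket_id=81: ✓ → 63
ticket_id=82: ✗
ticket_id=83: ✓ → 46
ticket_id=84: ✓ → 40
ticket_id=85: ✗
ticket_id=86: ✓ → 94
ticket_id=87: ✓ → 83
ticket_id=88: ✓ → 11
db_min = MIN(63, 46, 40, 94, 83, 11) = 11
—
[critical_sum: severity IN ('critical', 'low', 'medium')]
ticket_id=80: ✗
ticket_id=81: ✓ → 63
ticket_id=82: ✗
ticket_id=83: ✓ → 46
ticket_id=84: ✓ → 40
ticket_id=85: ✗
ticket_id=86: ✓ → 94
ticket_id=87: ✓ → 83
ticket_id=88: ✓ → 11
critical_sum = 63 + 46 + 40 + 94 + 83 + 11 = 337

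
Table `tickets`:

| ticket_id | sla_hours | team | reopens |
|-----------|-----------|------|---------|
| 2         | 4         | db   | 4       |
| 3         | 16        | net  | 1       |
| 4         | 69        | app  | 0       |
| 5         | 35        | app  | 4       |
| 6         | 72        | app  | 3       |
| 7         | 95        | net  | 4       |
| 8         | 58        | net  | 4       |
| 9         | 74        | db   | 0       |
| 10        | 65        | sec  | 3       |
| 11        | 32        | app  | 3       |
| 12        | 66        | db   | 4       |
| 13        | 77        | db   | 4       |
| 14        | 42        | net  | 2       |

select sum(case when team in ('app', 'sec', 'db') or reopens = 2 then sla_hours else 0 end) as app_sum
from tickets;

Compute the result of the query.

536

ticket_id=2: ✓ → 4
ticket_id=3: ✗
ticket_id=4: ✓ → 69
ticket_id=5: ✓ → 35
ticket_id=6: ✓ → 72
ticket_id=7: ✗
ticket_id=8: ✗
ticket_id=9: ✓ → 74
ticket_id=10: ✓ → 65
ticket_id=11: ✓ → 32
ticket_id=12: ✓ → 66
ticket_id=13: ✓ → 77
ticket_id=14: ✓ → 42
app_sum = 4 + 69 + 35 + 72 + 74 + 65 + 32 + 66 + 77 + 42 = 536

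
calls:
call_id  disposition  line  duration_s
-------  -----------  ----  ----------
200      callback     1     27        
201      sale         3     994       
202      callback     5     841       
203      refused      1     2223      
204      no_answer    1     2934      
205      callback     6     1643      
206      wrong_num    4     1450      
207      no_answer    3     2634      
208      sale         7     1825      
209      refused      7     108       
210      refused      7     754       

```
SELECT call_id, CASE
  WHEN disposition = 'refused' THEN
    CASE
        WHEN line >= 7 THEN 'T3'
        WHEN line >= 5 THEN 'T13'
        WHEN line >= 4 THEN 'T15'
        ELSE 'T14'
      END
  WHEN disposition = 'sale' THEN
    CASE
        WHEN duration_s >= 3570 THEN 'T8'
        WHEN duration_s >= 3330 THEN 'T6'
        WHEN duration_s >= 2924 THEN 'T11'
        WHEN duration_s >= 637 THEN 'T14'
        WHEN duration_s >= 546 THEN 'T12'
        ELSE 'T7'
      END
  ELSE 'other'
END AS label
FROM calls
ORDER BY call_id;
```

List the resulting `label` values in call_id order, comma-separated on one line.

other, T14, other, T14, other, other, other, other, T14, T3, T3

call_id=200: disposition='callback' → outer ELSE → other
call_id=201: disposition='sale' → inner[duration_s >= 637] → T14
call_id=202: disposition='callback' → outer ELSE → other
call_id=203: disposition='refused' → inner[ELSE] → T14
call_id=204: disposition='no_answer' → outer ELSE → other
call_id=205: disposition='callback' → outer ELSE → other
call_id=206: disposition='wrong_num' → outer ELSE → other
call_id=207: disposition='no_answer' → outer ELSE → other
call_id=208: disposition='sale' → inner[duration_s >= 637] → T14
call_id=209: disposition='refused' → inner[line >= 7] → T3
call_id=210: disposition='refused' → inner[line >= 7] → T3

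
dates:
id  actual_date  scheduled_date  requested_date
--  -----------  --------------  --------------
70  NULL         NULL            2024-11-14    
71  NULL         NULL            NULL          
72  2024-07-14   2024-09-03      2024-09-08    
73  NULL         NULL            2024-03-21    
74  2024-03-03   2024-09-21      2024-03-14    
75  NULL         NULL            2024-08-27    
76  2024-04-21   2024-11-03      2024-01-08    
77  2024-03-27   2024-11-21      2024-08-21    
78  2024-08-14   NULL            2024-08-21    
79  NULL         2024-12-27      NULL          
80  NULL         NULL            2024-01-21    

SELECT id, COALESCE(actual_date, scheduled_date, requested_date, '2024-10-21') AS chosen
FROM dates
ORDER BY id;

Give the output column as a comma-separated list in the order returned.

id=70: actual_date=NULL, scheduled_date=NULL, requested_date=2024-11-14 → 2024-11-14
id=71: actual_date=NULL, scheduled_date=NULL, requested_date=NULL, → literal 2024-10-21 → 2024-10-21
id=72: actual_date=2024-07-14 → 2024-07-14
id=73: actual_date=NULL, scheduled_date=NULL, requested_date=2024-03-21 → 2024-03-21
id=74: actual_date=2024-03-03 → 2024-03-03
id=75: actual_date=NULL, scheduled_date=NULL, requested_date=2024-08-27 → 2024-08-27
id=76: actual_date=2024-04-21 → 2024-04-21
id=77: actual_date=2024-03-27 → 2024-03-27
id=78: actual_date=2024-08-14 → 2024-08-14
id=79: actual_date=NULL, scheduled_date=2024-12-27 → 2024-12-27
id=80: actual_date=NULL, scheduled_date=NULL, requested_date=2024-01-21 → 2024-01-21

2024-11-14, 2024-10-21, 2024-07-14, 2024-03-21, 2024-03-03, 2024-08-27, 2024-04-21, 2024-03-27, 2024-08-14, 2024-12-27, 2024-01-21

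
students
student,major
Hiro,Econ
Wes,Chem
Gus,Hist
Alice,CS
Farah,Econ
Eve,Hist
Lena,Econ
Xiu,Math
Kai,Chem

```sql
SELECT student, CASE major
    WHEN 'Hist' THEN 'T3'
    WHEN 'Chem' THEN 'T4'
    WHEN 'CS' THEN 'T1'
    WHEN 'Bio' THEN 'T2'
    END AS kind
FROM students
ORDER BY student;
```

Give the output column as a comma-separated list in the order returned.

T1, T3, NULL, T3, NULL, T4, NULL, T4, NULL

student=Alice: major='CS' → T1
student=Eve: major='Hist' → T3
student=Farah: (no match → NULL) → NULL
student=Gus: major='Hist' → T3
student=Hiro: (no match → NULL) → NULL
student=Kai: major='Chem' → T4
student=Lena: (no match → NULL) → NULL
student=Wes: major='Chem' → T4
student=Xiu: (no match → NULL) → NULL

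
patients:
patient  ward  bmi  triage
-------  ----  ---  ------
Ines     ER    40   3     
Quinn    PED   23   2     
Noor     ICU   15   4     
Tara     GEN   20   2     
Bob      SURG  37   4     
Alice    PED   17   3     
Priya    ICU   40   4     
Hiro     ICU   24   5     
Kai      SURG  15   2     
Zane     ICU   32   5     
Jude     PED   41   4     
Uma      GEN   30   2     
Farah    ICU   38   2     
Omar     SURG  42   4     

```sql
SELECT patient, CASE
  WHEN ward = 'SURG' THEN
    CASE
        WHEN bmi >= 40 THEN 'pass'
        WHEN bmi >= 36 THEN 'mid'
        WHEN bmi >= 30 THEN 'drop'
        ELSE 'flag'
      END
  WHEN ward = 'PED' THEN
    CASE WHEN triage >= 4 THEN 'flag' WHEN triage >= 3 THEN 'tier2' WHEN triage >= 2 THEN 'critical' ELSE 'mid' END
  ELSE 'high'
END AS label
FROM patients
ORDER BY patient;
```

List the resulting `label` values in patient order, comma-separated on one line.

patient=Alice: ward='PED' → inner[triage >= 3] → tier2
patient=Bob: ward='SURG' → inner[bmi >= 36] → mid
patient=Farah: ward='ICU' → outer ELSE → high
patient=Hiro: ward='ICU' → outer ELSE → high
patient=Ines: ward='ER' → outer ELSE → high
patient=Jude: ward='PED' → inner[triage >= 4] → flag
patient=Kai: ward='SURG' → inner[ELSE] → flag
patient=Noor: ward='ICU' → outer ELSE → high
patient=Omar: ward='SURG' → inner[bmi >= 40] → pass
patient=Priya: ward='ICU' → outer ELSE → high
patient=Quinn: ward='PED' → inner[triage >= 2] → critical
patient=Tara: ward='GEN' → outer ELSE → high
patient=Uma: ward='GEN' → outer ELSE → high
patient=Zane: ward='ICU' → outer ELSE → high

tier2, mid, high, high, high, flag, flag, high, pass, high, critical, high, high, high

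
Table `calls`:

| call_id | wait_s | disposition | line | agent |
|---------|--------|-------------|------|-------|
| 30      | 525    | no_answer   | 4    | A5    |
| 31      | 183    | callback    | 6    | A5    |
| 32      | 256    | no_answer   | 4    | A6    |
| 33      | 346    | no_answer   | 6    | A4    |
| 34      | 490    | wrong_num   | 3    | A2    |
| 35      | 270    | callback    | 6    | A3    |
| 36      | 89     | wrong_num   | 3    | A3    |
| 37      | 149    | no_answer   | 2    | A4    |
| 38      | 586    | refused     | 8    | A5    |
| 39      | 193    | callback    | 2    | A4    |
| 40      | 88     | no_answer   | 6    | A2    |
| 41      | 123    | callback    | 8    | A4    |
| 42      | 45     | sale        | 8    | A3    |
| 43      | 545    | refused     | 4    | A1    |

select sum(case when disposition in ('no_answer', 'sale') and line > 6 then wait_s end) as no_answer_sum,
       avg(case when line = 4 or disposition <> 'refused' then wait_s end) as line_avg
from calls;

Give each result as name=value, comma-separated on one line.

no_answer_sum=45, line_avg=254

[no_answer_sum: disposition in ('no_answer', 'sale') and line > 6]
call_id=30: ✗
call_id=31: ✗
call_id=32: ✗
call_id=33: ✗
call_id=34: ✗
call_id=35: ✗
call_id=36: ✗
call_id=37: ✗
call_id=38: ✗
call_id=39: ✗
call_id=40: ✗
call_id=41: ✗
call_id=42: ✓ → 45
call_id=43: ✗
no_answer_sum = 45
—
[line_avg: line = 4 or disposition <> 'refused']
call_id=30: ✓ → 525
call_id=31: ✓ → 183
call_id=32: ✓ → 256
call_id=33: ✓ → 346
call_id=34: ✓ → 490
call_id=35: ✓ → 270
call_id=36: ✓ → 89
call_id=37: ✓ → 149
call_id=38: ✗
call_id=39: ✓ → 193
call_id=40: ✓ → 88
call_id=41: ✓ → 123
call_id=42: ✓ → 45
call_id=43: ✓ → 545
line_avg = (525 + 183 + 256 + 346 + 490 + 270 + 89 + 149 + 193 + 88 + 123 + 45 + 545) / 13 = 254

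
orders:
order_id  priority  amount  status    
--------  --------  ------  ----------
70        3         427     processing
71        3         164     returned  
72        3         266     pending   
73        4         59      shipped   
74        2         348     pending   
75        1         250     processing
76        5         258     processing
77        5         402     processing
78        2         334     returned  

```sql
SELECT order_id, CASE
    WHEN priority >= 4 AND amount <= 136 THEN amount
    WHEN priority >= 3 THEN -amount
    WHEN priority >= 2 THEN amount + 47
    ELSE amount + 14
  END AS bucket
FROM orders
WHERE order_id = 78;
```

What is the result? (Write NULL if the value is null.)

381

order_id = 78: priority=2, amount=334, status=returned.
priority >= 4 AND amount <= 136 → false
priority >= 3 → false
priority >= 2 → true → 381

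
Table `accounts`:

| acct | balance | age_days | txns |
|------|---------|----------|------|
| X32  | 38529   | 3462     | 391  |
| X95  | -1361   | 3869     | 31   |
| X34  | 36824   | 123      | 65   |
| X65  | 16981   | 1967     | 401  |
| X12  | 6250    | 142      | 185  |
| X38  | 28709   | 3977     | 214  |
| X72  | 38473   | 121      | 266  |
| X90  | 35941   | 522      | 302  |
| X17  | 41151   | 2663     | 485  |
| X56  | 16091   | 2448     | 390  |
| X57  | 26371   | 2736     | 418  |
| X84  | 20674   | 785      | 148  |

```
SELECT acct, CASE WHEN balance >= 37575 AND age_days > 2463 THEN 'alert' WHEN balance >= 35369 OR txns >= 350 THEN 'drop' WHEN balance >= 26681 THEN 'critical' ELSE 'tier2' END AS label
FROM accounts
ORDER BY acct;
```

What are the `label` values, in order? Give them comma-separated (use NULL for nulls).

tier2, alert, alert, drop, critical, drop, drop, drop, drop, tier2, drop, tier2

acct=X12: ELSE → tier2
acct=X17: balance >= 37575 AND age_days > 2463 → alert
acct=X32: balance >= 37575 AND age_days > 2463 → alert
acct=X34: balance >= 35369 OR txns >= 350 → drop
acct=X38: balance >= 26681 → critical
acct=X56: balance >= 35369 OR txns >= 350 → drop
acct=X57: balance >= 35369 OR txns >= 350 → drop
acct=X65: balance >= 35369 OR txns >= 350 → drop
acct=X72: balance >= 35369 OR txns >= 350 → drop
acct=X84: ELSE → tier2
acct=X90: balance >= 35369 OR txns >= 350 → drop
acct=X95: ELSE → tier2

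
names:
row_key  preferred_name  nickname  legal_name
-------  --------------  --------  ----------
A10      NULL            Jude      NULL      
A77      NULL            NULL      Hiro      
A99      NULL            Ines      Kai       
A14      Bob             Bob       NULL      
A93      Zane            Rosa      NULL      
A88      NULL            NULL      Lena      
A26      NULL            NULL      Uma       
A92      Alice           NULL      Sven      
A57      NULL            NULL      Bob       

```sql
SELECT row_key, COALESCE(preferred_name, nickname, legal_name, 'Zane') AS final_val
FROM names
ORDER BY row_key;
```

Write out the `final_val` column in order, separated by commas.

row_key=A10: preferred_name=NULL, nickname=Jude → Jude
row_key=A14: preferred_name=Bob → Bob
row_key=A26: preferred_name=NULL, nickname=NULL, legal_name=Uma → Uma
row_key=A57: preferred_name=NULL, nickname=NULL, legal_name=Bob → Bob
row_key=A77: preferred_name=NULL, nickname=NULL, legal_name=Hiro → Hiro
row_key=A88: preferred_name=NULL, nickname=NULL, legal_name=Lena → Lena
row_key=A92: preferred_name=Alice → Alice
row_key=A93: preferred_name=Zane → Zane
row_key=A99: preferred_name=NULL, nickname=Ines → Ines

Jude, Bob, Uma, Bob, Hiro, Lena, Alice, Zane, Ines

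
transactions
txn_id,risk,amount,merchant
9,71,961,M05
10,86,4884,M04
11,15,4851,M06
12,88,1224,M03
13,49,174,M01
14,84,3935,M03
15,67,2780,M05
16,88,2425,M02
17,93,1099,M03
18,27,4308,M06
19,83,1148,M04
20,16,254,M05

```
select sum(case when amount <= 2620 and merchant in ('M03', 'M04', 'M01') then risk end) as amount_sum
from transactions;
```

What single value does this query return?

313

txn_id=9: ✗
txn_id=10: ✗
txn_id=11: ✗
txn_id=12: ✓ → 88
txn_id=13: ✓ → 49
txn_id=14: ✗
txn_id=15: ✗
txn_id=16: ✗
txn_id=17: ✓ → 93
txn_id=18: ✗
txn_id=19: ✓ → 83
txn_id=20: ✗
amount_sum = 88 + 49 + 93 + 83 = 313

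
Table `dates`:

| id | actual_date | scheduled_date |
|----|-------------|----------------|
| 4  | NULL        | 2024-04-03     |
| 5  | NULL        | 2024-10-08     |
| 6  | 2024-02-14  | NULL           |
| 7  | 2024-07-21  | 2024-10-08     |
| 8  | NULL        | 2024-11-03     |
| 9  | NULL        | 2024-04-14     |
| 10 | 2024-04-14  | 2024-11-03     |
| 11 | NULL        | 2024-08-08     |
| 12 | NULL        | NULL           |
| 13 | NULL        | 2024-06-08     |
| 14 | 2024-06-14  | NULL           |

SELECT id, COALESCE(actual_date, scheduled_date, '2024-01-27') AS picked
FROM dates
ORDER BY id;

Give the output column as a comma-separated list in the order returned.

id=4: actual_date=NULL, scheduled_date=2024-04-03 → 2024-04-03
id=5: actual_date=NULL, scheduled_date=2024-10-08 → 2024-10-08
id=6: actual_date=2024-02-14 → 2024-02-14
id=7: actual_date=2024-07-21 → 2024-07-21
id=8: actual_date=NULL, scheduled_date=2024-11-03 → 2024-11-03
id=9: actual_date=NULL, scheduled_date=2024-04-14 → 2024-04-14
id=10: actual_date=2024-04-14 → 2024-04-14
id=11: actual_date=NULL, scheduled_date=2024-08-08 → 2024-08-08
id=12: actual_date=NULL, scheduled_date=NULL, → literal 2024-01-27 → 2024-01-27
id=13: actual_date=NULL, scheduled_date=2024-06-08 → 2024-06-08
id=14: actual_date=2024-06-14 → 2024-06-14

2024-04-03, 2024-10-08, 2024-02-14, 2024-07-21, 2024-11-03, 2024-04-14, 2024-04-14, 2024-08-08, 2024-01-27, 2024-06-08, 2024-06-14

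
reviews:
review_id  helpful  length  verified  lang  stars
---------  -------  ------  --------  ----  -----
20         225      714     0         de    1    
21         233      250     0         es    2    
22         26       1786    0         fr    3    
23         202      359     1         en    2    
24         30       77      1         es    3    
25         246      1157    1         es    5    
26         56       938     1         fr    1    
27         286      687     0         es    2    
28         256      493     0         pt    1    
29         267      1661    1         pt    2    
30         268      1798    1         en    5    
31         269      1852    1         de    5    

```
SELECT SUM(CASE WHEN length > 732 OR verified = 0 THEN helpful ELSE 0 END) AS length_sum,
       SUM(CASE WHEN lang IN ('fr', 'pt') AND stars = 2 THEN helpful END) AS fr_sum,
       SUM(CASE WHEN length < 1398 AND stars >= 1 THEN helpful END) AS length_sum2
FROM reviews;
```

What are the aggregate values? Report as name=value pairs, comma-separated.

length_sum=2132, fr_sum=267, length_sum2=1534

[length_sum: length > 732 OR verified = 0]
review_id=20: ✓ → 225
review_id=21: ✓ → 233
review_id=22: ✓ → 26
review_id=23: ✗
review_id=24: ✗
review_id=25: ✓ → 246
review_id=26: ✓ → 56
review_id=27: ✓ → 286
review_id=28: ✓ → 256
review_id=29: ✓ → 267
review_id=30: ✓ → 268
review_id=31: ✓ → 269
length_sum = 225 + 233 + 26 + 246 + 56 + 286 + 256 + 267 + 268 + 269 = 2132
—
[fr_sum: lang IN ('fr', 'pt') AND stars = 2]
review_id=20: ✗
review_id=21: ✗
review_id=22: ✗
review_id=23: ✗
review_id=24: ✗
review_id=25: ✗
review_id=26: ✗
review_id=27: ✗
review_id=28: ✗
review_id=29: ✓ → 267
review_id=30: ✗
review_id=31: ✗
fr_sum = 267
—
[length_sum2: length < 1398 AND stars >= 1]
review_id=20: ✓ → 225
review_id=21: ✓ → 233
review_id=22: ✗
review_id=23: ✓ → 202
review_id=24: ✓ → 30
review_id=25: ✓ → 246
review_id=26: ✓ → 56
review_id=27: ✓ → 286
review_id=28: ✓ → 256
review_id=29: ✗
review_id=30: ✗
review_id=31: ✗
length_sum2 = 225 + 233 + 202 + 30 + 246 + 56 + 286 + 256 = 1534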